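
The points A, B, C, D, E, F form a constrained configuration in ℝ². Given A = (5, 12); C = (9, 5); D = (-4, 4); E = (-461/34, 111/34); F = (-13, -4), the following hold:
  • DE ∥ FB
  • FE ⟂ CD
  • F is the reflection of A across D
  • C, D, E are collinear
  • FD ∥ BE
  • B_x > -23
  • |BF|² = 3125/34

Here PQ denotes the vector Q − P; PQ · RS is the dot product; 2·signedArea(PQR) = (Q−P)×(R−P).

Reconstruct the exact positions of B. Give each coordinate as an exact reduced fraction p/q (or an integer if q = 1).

1. B_x = -767/34  [FD ∥ BE ∩ DE ∥ FB]
2. B_y = -161/34  [FD ∥ BE ∩ DE ∥ FB]
   → B = (-767/34, -161/34)

B = (-767/34, -161/34)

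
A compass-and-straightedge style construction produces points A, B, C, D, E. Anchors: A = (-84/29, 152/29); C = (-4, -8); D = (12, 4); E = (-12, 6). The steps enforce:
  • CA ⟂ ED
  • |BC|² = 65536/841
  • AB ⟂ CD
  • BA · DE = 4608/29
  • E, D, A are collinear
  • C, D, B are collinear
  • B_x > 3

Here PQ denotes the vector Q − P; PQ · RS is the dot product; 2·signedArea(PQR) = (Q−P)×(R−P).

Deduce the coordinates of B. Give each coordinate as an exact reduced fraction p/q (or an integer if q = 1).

1. B_x = 444/145  [C, D, B are collinear ∩ AB ⟂ CD]
2. B_y = -392/145  [C, D, B are collinear ∩ AB ⟂ CD]
   → B = (444/145, -392/145)

B = (444/145, -392/145)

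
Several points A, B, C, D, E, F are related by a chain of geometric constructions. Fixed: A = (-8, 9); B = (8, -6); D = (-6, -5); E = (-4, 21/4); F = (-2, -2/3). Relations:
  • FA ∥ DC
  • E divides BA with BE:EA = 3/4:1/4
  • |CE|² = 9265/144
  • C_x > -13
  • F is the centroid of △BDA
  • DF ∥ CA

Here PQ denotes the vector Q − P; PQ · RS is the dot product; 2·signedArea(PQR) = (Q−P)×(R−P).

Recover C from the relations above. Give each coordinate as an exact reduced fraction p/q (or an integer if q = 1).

1. C_x = -12  [DF ∥ CA ∩ FA ∥ DC]
2. C_y = 14/3  [DF ∥ CA ∩ FA ∥ DC]
   → C = (-12, 14/3)

C = (-12, 14/3)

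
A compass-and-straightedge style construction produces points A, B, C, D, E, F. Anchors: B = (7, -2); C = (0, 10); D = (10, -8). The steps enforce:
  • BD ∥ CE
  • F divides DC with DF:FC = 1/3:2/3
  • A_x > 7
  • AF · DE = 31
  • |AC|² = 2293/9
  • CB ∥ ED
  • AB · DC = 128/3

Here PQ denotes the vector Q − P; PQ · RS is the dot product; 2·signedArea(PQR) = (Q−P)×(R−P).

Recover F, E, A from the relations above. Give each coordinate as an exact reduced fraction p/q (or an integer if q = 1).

A = (23/3, -4)
E = (3, 4)
F = (20/3, -2)

1. F_x = 20/3  [F divides DC with DF:FC = 1/3:2/3]
2. F_y = -2  [F divides DC with DF:FC = 1/3:2/3]
   → F = (20/3, -2)
3. E_x = 3  [CB ∥ ED ∩ BD ∥ CE]
4. E_y = 4  [CB ∥ ED ∩ BD ∥ CE]
   → E = (3, 4)
5. A_x = 23/3  [AF · DE = 31 ∩ AB · DC = 128/3]
6. A_y = -4  [AF · DE = 31 ∩ AB · DC = 128/3]
   → A = (23/3, -4)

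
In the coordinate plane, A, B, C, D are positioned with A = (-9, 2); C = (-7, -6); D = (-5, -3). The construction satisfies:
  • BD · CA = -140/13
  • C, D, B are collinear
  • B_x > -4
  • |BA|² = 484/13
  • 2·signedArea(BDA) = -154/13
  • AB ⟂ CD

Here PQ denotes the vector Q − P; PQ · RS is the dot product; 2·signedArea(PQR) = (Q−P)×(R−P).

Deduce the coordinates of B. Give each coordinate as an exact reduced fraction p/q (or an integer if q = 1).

1. B_x = -51/13  [C, D, B are collinear ∩ AB ⟂ CD]
2. B_y = -18/13  [C, D, B are collinear ∩ AB ⟂ CD]
   → B = (-51/13, -18/13)

B = (-51/13, -18/13)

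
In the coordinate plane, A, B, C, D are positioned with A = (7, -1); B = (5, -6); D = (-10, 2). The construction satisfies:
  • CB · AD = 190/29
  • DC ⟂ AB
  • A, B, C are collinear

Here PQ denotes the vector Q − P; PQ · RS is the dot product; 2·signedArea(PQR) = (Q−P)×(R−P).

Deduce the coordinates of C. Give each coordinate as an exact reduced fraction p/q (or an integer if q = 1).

C = (165/29, -124/29)

1. C_x = 165/29  [A, B, C are collinear ∩ DC ⟂ AB]
2. C_y = -124/29  [A, B, C are collinear ∩ DC ⟂ AB]
   → C = (165/29, -124/29)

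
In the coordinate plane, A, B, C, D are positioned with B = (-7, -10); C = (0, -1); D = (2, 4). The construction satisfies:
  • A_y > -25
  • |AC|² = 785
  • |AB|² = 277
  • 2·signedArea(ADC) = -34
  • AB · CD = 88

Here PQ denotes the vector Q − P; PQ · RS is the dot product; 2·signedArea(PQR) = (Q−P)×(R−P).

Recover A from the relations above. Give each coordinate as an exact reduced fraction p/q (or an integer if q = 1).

1. A_x = -16  [AB · CD = 88 ∩ 2·signedArea(ADC) = -34]
2. A_y = -24  [AB · CD = 88 ∩ 2·signedArea(ADC) = -34]
   → A = (-16, -24)

A = (-16, -24)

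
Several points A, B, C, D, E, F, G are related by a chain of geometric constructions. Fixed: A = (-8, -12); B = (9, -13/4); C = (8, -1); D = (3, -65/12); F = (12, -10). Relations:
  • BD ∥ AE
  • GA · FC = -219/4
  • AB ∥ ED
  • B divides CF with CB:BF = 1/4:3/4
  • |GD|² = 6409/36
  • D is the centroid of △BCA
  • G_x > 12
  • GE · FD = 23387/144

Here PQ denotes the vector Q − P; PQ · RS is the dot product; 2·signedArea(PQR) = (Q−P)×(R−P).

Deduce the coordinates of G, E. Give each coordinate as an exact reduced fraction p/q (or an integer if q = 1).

E = (-14, -85/6)
G = (13, 41/12)

1. G_x = 13  [line 4·x + -9·y + -85/4 = 0 ∩ |GD|² = 6409/36]
2. G_y = 41/12  [line 4·x + -9·y + -85/4 = 0 ∩ |GD|² = 6409/36]
   → G = (13, 41/12)
3. E_x = -14  [AB ∥ ED ∩ BD ∥ AE]
4. E_y = -85/6  [AB ∥ ED ∩ BD ∥ AE]
   → E = (-14, -85/6)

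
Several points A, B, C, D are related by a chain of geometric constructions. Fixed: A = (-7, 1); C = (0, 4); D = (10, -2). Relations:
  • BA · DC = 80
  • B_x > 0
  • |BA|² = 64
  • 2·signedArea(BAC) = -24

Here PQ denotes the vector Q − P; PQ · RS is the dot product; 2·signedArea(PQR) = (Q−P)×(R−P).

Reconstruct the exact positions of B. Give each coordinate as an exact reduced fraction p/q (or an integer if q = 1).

1. B_x = 1  [2·signedArea(BAC) = -24 ∩ BA · DC = 80]
2. B_y = 1  [2·signedArea(BAC) = -24 ∩ BA · DC = 80]
   → B = (1, 1)

B = (1, 1)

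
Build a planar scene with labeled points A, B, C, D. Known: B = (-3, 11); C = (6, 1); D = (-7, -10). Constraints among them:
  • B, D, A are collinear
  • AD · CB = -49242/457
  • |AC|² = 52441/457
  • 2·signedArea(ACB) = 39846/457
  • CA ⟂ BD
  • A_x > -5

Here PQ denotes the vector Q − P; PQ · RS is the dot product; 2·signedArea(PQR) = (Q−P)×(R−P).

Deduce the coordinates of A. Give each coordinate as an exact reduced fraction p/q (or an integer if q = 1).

1. A_x = -2067/457  [B, D, A are collinear ∩ CA ⟂ BD]
2. A_y = 1373/457  [B, D, A are collinear ∩ CA ⟂ BD]
   → A = (-2067/457, 1373/457)

A = (-2067/457, 1373/457)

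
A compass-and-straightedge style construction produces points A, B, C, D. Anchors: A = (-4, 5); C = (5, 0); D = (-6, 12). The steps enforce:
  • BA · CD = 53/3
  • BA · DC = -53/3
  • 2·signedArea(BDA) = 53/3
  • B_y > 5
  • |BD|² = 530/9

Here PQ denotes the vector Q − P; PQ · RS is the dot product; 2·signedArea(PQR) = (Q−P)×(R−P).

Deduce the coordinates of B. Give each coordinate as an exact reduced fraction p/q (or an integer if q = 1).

1. B_x = -5/3  [2·signedArea(BDA) = 53/3 ∩ BA · CD = 53/3]
2. B_y = 17/3  [2·signedArea(BDA) = 53/3 ∩ BA · CD = 53/3]
   → B = (-5/3, 17/3)

B = (-5/3, 17/3)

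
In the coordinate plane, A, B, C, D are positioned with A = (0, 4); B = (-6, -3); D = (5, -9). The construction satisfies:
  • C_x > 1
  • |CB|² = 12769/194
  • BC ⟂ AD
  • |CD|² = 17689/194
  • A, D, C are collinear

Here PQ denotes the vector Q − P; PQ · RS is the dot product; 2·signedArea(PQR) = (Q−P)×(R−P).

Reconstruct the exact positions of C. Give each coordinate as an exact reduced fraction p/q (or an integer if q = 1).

1. C_x = 305/194  [A, D, C are collinear ∩ BC ⟂ AD]
2. C_y = -17/194  [A, D, C are collinear ∩ BC ⟂ AD]
   → C = (305/194, -17/194)

C = (305/194, -17/194)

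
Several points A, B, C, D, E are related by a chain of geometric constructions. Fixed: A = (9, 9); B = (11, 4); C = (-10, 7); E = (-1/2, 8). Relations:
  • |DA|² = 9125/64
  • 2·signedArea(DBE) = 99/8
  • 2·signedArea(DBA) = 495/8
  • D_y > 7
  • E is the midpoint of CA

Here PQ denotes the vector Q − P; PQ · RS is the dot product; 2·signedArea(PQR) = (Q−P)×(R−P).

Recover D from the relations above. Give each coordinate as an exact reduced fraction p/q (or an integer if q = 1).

D = (-23/8, 31/4)

1. D_x = -23/8  [2·signedArea(DBE) = 99/8 ∩ 2·signedArea(DBA) = 495/8]
2. D_y = 31/4  [2·signedArea(DBE) = 99/8 ∩ 2·signedArea(DBA) = 495/8]
   → D = (-23/8, 31/4)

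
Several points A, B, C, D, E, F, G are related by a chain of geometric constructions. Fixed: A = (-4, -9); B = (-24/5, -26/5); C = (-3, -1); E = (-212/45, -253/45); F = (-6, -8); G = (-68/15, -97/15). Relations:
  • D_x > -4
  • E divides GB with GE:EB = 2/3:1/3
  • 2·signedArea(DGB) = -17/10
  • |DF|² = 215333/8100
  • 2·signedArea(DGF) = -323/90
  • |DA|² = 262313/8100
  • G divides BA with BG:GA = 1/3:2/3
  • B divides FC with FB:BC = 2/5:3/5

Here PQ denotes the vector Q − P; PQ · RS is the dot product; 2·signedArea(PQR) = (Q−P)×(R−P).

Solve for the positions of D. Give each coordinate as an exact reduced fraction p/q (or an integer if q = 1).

D = (-347/90, -149/45)

1. D_x = -347/90  [2·signedArea(DGF) = -323/90 ∩ 2·signedArea(DGB) = -17/10]
2. D_y = -149/45  [2·signedArea(DGF) = -323/90 ∩ 2·signedArea(DGB) = -17/10]
   → D = (-347/90, -149/45)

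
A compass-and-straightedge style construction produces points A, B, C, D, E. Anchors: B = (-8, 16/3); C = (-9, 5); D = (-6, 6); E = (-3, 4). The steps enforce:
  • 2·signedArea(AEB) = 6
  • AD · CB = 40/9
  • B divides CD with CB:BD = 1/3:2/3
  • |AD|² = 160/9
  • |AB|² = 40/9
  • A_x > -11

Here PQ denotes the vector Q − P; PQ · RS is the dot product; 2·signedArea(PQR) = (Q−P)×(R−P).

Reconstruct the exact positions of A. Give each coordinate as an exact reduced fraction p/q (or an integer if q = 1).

1. A_x = -10  [2·signedArea(AEB) = 6 ∩ AD · CB = 40/9]
2. A_y = 14/3  [2·signedArea(AEB) = 6 ∩ AD · CB = 40/9]
   → A = (-10, 14/3)

A = (-10, 14/3)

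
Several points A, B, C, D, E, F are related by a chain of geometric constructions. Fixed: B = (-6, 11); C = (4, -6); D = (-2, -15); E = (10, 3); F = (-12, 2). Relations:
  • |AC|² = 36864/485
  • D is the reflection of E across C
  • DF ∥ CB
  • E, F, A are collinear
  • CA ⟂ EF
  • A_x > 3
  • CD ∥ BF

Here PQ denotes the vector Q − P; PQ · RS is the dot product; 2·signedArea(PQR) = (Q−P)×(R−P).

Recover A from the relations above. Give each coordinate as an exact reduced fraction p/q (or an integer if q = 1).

1. A_x = 1748/485  [E, F, A are collinear ∩ CA ⟂ EF]
2. A_y = 1314/485  [E, F, A are collinear ∩ CA ⟂ EF]
   → A = (1748/485, 1314/485)

A = (1748/485, 1314/485)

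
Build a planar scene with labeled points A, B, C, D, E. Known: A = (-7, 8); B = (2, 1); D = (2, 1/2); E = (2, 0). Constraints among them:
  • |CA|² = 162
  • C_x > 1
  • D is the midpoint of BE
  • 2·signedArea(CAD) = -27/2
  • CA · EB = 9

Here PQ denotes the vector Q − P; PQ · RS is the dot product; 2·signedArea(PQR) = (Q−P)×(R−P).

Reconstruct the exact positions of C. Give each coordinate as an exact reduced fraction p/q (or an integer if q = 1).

1. C_x = 2  [2·signedArea(CAD) = -27/2 ∩ CA · EB = 9]
2. C_y = -1  [2·signedArea(CAD) = -27/2 ∩ CA · EB = 9]
   → C = (2, -1)

C = (2, -1)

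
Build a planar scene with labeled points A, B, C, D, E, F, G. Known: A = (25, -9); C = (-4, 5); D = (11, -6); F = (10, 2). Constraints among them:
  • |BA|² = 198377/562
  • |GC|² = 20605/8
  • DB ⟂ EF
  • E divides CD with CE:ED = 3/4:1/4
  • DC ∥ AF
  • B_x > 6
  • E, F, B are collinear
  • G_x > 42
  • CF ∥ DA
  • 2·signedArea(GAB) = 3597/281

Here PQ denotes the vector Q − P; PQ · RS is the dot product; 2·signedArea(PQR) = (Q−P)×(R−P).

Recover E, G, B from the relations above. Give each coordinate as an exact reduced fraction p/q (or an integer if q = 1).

B = (3893/562, -2173/562)
E = (29/4, -13/4)
G = (171/4, -59/4)

1. E_x = 29/4  [E divides CD with CE:ED = 3/4:1/4]
2. E_y = -13/4  [E divides CD with CE:ED = 3/4:1/4]
   → E = (29/4, -13/4)
3. B_x = 3893/562  [E, F, B are collinear ∩ DB ⟂ EF]
4. B_y = -2173/562  [E, F, B are collinear ∩ DB ⟂ EF]
   → B = (3893/562, -2173/562)
5. G_x = 171/4  [line -2885/562·x + -10157/562·y + -13241/281 = 0 ∩ |GC|² = 20605/8]
6. G_y = -59/4  [line -2885/562·x + -10157/562·y + -13241/281 = 0 ∩ |GC|² = 20605/8]
   → G = (171/4, -59/4)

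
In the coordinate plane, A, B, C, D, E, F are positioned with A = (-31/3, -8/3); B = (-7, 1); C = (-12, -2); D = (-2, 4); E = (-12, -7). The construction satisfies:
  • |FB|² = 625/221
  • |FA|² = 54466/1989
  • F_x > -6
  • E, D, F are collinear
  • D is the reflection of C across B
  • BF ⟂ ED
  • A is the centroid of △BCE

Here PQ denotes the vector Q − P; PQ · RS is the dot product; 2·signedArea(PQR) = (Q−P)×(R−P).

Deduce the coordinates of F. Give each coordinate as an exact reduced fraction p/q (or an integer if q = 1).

1. F_x = -1272/221  [E, D, F are collinear ∩ BF ⟂ ED]
2. F_y = -29/221  [E, D, F are collinear ∩ BF ⟂ ED]
   → F = (-1272/221, -29/221)

F = (-1272/221, -29/221)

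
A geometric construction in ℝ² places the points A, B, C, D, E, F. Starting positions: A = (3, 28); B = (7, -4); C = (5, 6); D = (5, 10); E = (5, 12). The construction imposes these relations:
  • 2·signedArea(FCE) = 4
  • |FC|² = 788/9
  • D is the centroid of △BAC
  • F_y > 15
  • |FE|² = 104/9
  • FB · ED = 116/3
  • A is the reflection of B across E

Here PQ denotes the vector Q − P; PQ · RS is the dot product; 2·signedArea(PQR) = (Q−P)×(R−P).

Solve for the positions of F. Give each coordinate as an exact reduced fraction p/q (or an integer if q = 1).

1. F_x = 13/3  [2·signedArea(FCE) = 4 ∩ FB · ED = 116/3]
2. F_y = 46/3  [2·signedArea(FCE) = 4 ∩ FB · ED = 116/3]
   → F = (13/3, 46/3)

F = (13/3, 46/3)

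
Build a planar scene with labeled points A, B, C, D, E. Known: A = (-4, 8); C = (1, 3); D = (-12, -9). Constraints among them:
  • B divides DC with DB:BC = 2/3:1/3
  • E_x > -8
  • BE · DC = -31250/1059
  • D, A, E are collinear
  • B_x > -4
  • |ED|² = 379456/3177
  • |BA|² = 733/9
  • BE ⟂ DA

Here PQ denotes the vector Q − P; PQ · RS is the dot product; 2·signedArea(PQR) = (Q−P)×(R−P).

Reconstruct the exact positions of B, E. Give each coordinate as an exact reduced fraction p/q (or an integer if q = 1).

1. B_x = -10/3  [B divides DC with DB:BC = 2/3:1/3]
2. B_y = -1  [B divides DC with DB:BC = 2/3:1/3]
   → B = (-10/3, -1)
3. E_x = -7780/1059  [D, A, E are collinear ∩ BE ⟂ DA]
4. E_y = 941/1059  [D, A, E are collinear ∩ BE ⟂ DA]
   → E = (-7780/1059, 941/1059)

B = (-10/3, -1)
E = (-7780/1059, 941/1059)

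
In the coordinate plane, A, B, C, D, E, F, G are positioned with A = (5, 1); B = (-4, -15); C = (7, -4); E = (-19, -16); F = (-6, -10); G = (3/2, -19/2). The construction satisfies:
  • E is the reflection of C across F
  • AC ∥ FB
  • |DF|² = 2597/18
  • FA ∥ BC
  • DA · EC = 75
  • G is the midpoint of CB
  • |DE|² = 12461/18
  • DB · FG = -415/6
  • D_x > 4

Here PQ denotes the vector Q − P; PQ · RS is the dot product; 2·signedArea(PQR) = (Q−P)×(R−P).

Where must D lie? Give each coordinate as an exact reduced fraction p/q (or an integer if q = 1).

1. D_x = 9/2  [DA · EC = 75 ∩ DB · FG = -415/6]
2. D_y = -25/6  [DA · EC = 75 ∩ DB · FG = -415/6]
   → D = (9/2, -25/6)

D = (9/2, -25/6)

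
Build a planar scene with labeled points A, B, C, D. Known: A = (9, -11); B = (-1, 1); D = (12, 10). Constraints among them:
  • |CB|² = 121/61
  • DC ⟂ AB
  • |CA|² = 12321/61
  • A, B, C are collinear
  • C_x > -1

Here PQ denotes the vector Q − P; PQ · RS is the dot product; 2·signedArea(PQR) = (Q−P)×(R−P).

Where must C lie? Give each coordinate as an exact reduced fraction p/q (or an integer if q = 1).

C = (-6/61, -5/61)

1. C_x = -6/61  [A, B, C are collinear ∩ DC ⟂ AB]
2. C_y = -5/61  [A, B, C are collinear ∩ DC ⟂ AB]
   → C = (-6/61, -5/61)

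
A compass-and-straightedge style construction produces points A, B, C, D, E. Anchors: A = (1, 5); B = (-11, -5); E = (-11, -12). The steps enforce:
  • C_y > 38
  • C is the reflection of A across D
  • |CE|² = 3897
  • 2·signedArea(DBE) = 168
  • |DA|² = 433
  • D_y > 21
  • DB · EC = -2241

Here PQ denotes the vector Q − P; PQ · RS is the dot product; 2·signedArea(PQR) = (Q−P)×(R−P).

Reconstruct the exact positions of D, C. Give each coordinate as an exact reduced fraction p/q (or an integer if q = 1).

1. D_x = 13  [2·signedArea(DBE) = 168]
2. D_y = 22  [|DA|² = 433]
   → D = (13, 22)
3. C_x = 25  [C is the reflection of A across D]
4. C_y = 39  [C is the reflection of A across D]
   → C = (25, 39)

C = (25, 39)
D = (13, 22)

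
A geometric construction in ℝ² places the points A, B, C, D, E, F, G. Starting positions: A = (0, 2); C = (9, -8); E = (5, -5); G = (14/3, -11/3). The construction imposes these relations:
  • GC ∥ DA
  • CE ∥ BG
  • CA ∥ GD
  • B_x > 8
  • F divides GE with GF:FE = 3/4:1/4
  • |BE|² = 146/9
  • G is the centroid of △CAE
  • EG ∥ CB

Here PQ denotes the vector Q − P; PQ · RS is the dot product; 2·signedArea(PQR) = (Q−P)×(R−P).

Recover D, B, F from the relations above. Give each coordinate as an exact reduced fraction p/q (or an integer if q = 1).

1. D_x = -13/3  [GC ∥ DA ∩ CA ∥ GD]
2. D_y = 19/3  [GC ∥ DA ∩ CA ∥ GD]
   → D = (-13/3, 19/3)
3. B_x = 26/3  [CE ∥ BG ∩ EG ∥ CB]
4. B_y = -20/3  [CE ∥ BG ∩ EG ∥ CB]
   → B = (26/3, -20/3)
5. F_x = 59/12  [F divides GE with GF:FE = 3/4:1/4]
6. F_y = -14/3  [F divides GE with GF:FE = 3/4:1/4]
   → F = (59/12, -14/3)

B = (26/3, -20/3)
D = (-13/3, 19/3)
F = (59/12, -14/3)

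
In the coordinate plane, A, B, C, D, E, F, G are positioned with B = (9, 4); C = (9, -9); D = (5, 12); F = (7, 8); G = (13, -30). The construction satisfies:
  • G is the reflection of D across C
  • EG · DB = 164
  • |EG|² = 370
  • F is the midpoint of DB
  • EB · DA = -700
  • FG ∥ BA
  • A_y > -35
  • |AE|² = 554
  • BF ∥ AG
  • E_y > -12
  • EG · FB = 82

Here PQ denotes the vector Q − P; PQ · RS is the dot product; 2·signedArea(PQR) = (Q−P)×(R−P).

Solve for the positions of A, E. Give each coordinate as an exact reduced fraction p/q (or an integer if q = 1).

A = (15, -34)
E = (10, -11)

1. A_x = 15  [BF ∥ AG ∩ FG ∥ BA]
2. A_y = -34  [BF ∥ AG ∩ FG ∥ BA]
   → A = (15, -34)
3. E_x = 10  [EG · FB = 82 ∩ EB · DA = -700]
4. E_y = -11  [EG · FB = 82 ∩ EB · DA = -700]
   → E = (10, -11)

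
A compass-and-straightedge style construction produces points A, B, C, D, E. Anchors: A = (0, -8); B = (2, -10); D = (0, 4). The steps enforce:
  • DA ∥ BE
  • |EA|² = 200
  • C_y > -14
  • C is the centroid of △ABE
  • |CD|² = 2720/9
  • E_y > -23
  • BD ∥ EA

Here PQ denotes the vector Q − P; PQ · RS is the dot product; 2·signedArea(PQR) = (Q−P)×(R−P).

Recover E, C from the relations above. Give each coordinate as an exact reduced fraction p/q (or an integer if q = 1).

C = (4/3, -40/3)
E = (2, -22)

1. E_x = 2  [BD ∥ EA ∩ DA ∥ BE]
2. E_y = -22  [BD ∥ EA ∩ DA ∥ BE]
   → E = (2, -22)
3. C_x = 4/3  [C is the centroid of △ABE]
4. C_y = -40/3  [C is the centroid of △ABE]
   → C = (4/3, -40/3)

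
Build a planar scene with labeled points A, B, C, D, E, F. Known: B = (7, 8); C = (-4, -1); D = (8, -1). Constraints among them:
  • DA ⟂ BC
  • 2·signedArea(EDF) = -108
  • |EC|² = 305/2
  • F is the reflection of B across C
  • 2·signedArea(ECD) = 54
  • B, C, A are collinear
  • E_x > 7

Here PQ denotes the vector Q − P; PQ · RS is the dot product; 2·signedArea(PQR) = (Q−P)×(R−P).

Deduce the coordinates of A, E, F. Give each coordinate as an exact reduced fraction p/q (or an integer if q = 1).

1. A_x = 322/101  [B, C, A are collinear ∩ DA ⟂ BC]
2. A_y = 493/101  [B, C, A are collinear ∩ DA ⟂ BC]
   → A = (322/101, 493/101)
3. E_y = 7/2  [2·signedArea(ECD) = 54]
4. E_x = 15/2  [|EC|² = 305/2]
   → E = (15/2, 7/2)
5. F_x = -15  [2·signedArea(EDF) = -108 ∩ F is the reflection of B across C]
6. F_y = -10  [2·signedArea(EDF) = -108 ∩ F is the reflection of B across C]
   → F = (-15, -10)

A = (322/101, 493/101)
E = (15/2, 7/2)
F = (-15, -10)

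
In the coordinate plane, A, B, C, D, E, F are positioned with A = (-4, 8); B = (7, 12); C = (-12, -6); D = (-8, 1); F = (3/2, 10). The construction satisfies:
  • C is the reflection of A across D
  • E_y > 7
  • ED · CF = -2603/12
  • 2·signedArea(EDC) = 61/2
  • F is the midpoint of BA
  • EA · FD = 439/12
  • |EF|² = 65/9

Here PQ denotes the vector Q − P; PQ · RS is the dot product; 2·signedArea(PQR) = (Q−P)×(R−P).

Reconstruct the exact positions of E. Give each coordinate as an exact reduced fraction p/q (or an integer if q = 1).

E = (1/6, 23/3)

1. E_x = 1/6  [EA · FD = 439/12 ∩ ED · CF = -2603/12]
2. E_y = 23/3  [EA · FD = 439/12 ∩ ED · CF = -2603/12]
   → E = (1/6, 23/3)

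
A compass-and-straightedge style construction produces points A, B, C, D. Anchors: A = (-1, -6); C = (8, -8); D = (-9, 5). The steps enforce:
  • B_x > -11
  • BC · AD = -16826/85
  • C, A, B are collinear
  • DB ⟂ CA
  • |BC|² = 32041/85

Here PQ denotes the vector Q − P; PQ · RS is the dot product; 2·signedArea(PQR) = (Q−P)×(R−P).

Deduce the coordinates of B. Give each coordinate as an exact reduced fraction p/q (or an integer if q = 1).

1. B_x = -931/85  [C, A, B are collinear ∩ DB ⟂ CA]
2. B_y = -322/85  [C, A, B are collinear ∩ DB ⟂ CA]
   → B = (-931/85, -322/85)

B = (-931/85, -322/85)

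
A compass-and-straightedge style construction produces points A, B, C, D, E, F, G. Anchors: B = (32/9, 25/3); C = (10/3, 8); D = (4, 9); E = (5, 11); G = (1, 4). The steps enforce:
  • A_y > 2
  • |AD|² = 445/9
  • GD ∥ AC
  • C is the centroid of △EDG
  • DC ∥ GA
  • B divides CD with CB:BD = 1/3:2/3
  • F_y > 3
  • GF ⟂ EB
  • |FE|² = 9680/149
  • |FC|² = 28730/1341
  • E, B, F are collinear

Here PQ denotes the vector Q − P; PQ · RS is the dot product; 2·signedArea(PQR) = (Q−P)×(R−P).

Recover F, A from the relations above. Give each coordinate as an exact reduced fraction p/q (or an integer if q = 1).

1. F_x = 173/149  [E, B, F are collinear ∩ GF ⟂ EB]
2. F_y = 583/149  [E, B, F are collinear ∩ GF ⟂ EB]
   → F = (173/149, 583/149)
3. A_x = 1/3  [GD ∥ AC ∩ DC ∥ GA]
4. A_y = 3  [GD ∥ AC ∩ DC ∥ GA]
   → A = (1/3, 3)

A = (1/3, 3)
F = (173/149, 583/149)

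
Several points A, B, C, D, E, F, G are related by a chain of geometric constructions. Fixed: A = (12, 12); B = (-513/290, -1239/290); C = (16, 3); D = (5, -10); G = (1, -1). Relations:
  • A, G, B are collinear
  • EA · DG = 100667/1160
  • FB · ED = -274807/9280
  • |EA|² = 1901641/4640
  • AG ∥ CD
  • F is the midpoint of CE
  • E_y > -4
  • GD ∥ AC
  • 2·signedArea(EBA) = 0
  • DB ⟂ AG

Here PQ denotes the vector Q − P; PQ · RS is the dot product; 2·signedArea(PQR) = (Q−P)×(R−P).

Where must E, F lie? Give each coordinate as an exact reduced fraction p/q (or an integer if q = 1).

1. E_x = -1249/1160  [2·signedArea(EBA) = 0 ∩ EA · DG = 100667/1160]
2. E_y = -4007/1160  [2·signedArea(EBA) = 0 ∩ EA · DG = 100667/1160]
   → E = (-1249/1160, -4007/1160)
3. F_x = 17311/2320  [F is the midpoint of CE]
4. F_y = -527/2320  [F is the midpoint of CE]
   → F = (17311/2320, -527/2320)

E = (-1249/1160, -4007/1160)
F = (17311/2320, -527/2320)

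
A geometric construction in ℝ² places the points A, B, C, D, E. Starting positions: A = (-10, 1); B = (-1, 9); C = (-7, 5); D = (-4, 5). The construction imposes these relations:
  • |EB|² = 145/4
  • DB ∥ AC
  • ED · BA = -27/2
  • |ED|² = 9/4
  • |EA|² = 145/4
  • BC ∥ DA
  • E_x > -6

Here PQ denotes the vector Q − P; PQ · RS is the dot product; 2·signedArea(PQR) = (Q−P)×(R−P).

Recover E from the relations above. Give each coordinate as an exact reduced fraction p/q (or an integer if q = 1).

E = (-11/2, 5)

1. E_x = -11/2  [line 9·x + 8·y + 19/2 = 0 ∩ |EA|² = 145/4]
2. E_y = 5  [line 9·x + 8·y + 19/2 = 0 ∩ |EA|² = 145/4]
   → E = (-11/2, 5)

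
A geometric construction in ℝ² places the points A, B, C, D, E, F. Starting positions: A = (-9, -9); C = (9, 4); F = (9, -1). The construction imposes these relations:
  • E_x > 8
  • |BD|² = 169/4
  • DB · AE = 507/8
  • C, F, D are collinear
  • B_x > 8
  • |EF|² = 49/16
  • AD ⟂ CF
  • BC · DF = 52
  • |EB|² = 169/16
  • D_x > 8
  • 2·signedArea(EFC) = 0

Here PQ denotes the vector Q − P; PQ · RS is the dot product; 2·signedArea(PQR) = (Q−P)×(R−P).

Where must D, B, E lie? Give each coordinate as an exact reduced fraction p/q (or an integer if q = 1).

1. D_x = 9  [C, F, D are collinear ∩ AD ⟂ CF]
2. D_y = -9  [C, F, D are collinear ∩ AD ⟂ CF]
   → D = (9, -9)
3. B_y = -5/2  [BC · DF = 52]
4. B_x = 9  [|BD|² = 169/4]
   → B = (9, -5/2)
5. E_x = 9  [2·signedArea(EFC) = 0 ∩ DB · AE = 507/8]
6. E_y = 3/4  [2·signedArea(EFC) = 0 ∩ DB · AE = 507/8]
   → E = (9, 3/4)

B = (9, -5/2)
D = (9, -9)
E = (9, 3/4)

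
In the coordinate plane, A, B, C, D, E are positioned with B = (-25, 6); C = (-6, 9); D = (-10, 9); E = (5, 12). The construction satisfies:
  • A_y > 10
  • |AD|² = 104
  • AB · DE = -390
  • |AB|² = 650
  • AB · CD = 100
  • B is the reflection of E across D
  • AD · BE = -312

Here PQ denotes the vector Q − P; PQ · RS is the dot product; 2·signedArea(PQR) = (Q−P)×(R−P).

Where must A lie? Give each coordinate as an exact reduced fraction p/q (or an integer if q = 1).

1. A_x = 0  [AB · CD = 100 ∩ AD · BE = -312]
2. A_y = 11  [AB · CD = 100 ∩ AD · BE = -312]
   → A = (0, 11)

A = (0, 11)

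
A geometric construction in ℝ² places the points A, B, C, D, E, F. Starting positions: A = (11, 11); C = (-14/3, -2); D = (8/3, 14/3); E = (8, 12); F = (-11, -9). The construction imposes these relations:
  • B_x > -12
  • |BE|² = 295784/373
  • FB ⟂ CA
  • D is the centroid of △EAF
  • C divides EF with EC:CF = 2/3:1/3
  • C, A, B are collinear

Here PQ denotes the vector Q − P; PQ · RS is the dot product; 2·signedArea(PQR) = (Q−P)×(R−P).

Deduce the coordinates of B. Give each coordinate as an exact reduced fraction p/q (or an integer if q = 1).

B = (-22114/1865, -14858/1865)

1. B_x = -22114/1865  [C, A, B are collinear ∩ FB ⟂ CA]
2. B_y = -14858/1865  [C, A, B are collinear ∩ FB ⟂ CA]
   → B = (-22114/1865, -14858/1865)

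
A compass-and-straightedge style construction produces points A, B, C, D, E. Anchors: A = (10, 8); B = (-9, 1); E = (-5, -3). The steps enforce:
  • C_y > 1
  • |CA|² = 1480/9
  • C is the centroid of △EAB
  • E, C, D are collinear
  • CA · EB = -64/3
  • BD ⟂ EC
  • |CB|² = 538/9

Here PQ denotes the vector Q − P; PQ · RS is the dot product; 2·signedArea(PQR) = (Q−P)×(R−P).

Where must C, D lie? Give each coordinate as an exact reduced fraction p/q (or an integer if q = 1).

C = (-4/3, 2)
D = (-777/173, -399/173)

1. C_x = -4/3  [C is the centroid of △EAB]
2. C_y = 2  [C is the centroid of △EAB]
   → C = (-4/3, 2)
3. D_x = -777/173  [E, C, D are collinear ∩ BD ⟂ EC]
4. D_y = -399/173  [E, C, D are collinear ∩ BD ⟂ EC]
   → D = (-777/173, -399/173)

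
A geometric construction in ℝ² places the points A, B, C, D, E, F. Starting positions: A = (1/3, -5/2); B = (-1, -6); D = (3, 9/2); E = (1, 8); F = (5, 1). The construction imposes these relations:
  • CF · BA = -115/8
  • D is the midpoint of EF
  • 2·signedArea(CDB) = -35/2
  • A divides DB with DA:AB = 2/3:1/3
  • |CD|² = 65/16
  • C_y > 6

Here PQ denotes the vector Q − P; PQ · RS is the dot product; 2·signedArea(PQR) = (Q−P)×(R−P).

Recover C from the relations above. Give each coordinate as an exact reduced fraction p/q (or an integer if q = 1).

C = (2, 25/4)

1. C_x = 2  [CF · BA = -115/8 ∩ 2·signedArea(CDB) = -35/2]
2. C_y = 25/4  [CF · BA = -115/8 ∩ 2·signedArea(CDB) = -35/2]
   → C = (2, 25/4)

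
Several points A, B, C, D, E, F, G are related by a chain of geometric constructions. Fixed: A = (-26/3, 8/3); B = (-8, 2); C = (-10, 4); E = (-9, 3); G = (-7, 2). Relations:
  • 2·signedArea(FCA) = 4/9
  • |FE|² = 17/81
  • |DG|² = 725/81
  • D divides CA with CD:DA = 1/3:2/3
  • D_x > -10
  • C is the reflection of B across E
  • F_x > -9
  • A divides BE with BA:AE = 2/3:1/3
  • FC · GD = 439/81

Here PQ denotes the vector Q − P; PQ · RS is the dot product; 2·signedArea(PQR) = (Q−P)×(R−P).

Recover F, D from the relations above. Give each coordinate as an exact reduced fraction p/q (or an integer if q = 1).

D = (-86/9, 32/9)
F = (-77/9, 26/9)

1. F_x = -77/9  [line 4/3·x + 4/3·y + 68/9 = 0 ∩ |FE|² = 17/81]
2. F_y = 26/9  [line 4/3·x + 4/3·y + 68/9 = 0 ∩ |FE|² = 17/81]
   → F = (-77/9, 26/9)
3. D_x = -86/9  [D divides CA with CD:DA = 1/3:2/3]
4. D_y = 32/9  [D divides CA with CD:DA = 1/3:2/3]
   → D = (-86/9, 32/9)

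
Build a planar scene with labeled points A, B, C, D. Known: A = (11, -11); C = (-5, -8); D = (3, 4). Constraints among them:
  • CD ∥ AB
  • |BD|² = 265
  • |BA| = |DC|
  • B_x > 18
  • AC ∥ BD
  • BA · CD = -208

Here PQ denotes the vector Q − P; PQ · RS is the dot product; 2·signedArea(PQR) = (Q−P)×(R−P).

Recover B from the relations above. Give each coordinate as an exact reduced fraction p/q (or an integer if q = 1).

1. B_x = 19  [AC ∥ BD ∩ CD ∥ AB]
2. B_y = 1  [AC ∥ BD ∩ CD ∥ AB]
   → B = (19, 1)

B = (19, 1)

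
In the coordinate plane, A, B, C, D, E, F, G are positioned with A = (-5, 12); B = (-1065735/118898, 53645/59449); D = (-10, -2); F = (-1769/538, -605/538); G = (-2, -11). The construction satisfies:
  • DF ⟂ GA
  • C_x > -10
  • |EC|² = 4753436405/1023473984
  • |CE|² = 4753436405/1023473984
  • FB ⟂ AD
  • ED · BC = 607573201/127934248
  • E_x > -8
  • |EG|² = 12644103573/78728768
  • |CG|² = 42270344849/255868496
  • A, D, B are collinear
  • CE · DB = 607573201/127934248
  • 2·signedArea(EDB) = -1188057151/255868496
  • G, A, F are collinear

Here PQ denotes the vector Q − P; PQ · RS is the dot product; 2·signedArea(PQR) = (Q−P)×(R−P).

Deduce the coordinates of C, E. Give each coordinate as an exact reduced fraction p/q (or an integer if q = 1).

1. E_x = -1794077/237796  [line -172543/59449·x + 123245/118898·y + -5707747089/255868496 = 0 ∩ |EG|² = 12644103573/78728768]
2. E_y = 188165/475592  [line -172543/59449·x + 123245/118898·y + -5707747089/255868496 = 0 ∩ |EG|² = 12644103573/78728768]
   → E = (-1794077/237796, 188165/475592)
3. C_x = -2254715/237796  [CE · DB = 607573201/127934248 ∩ ED · BC = 607573201/127934248]
4. C_y = -65253/118898  [CE · DB = 607573201/127934248 ∩ ED · BC = 607573201/127934248]
   → C = (-2254715/237796, -65253/118898)

C = (-2254715/237796, -65253/118898)
E = (-1794077/237796, 188165/475592)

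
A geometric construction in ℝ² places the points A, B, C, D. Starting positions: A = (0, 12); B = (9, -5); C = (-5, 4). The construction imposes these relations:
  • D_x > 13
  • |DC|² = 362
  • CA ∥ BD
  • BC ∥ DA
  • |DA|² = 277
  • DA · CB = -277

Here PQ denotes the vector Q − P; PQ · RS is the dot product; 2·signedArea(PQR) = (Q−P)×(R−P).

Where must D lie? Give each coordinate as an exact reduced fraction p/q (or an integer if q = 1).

D = (14, 3)

1. D_x = 14  [BC ∥ DA ∩ CA ∥ BD]
2. D_y = 3  [BC ∥ DA ∩ CA ∥ BD]
   → D = (14, 3)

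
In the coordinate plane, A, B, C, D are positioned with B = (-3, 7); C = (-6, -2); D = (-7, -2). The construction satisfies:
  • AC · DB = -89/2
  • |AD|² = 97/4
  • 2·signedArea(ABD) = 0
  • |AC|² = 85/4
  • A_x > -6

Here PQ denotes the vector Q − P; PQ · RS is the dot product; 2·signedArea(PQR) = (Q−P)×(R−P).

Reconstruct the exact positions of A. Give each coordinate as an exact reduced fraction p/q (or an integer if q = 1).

1. A_x = -5  [2·signedArea(ABD) = 0 ∩ AC · DB = -89/2]
2. A_y = 5/2  [2·signedArea(ABD) = 0 ∩ AC · DB = -89/2]
   → A = (-5, 5/2)

A = (-5, 5/2)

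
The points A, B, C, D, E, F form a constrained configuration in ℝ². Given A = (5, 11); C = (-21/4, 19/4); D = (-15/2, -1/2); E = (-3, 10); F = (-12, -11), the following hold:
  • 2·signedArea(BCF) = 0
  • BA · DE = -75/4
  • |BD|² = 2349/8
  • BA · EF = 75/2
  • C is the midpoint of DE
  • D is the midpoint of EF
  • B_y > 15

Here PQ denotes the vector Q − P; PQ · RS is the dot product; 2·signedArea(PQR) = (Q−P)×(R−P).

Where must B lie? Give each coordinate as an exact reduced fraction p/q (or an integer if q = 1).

B = (-3/4, 61/4)

1. B_x = -3/4  [2·signedArea(BCF) = 0 ∩ BA · DE = -75/4]
2. B_y = 61/4  [2·signedArea(BCF) = 0 ∩ BA · DE = -75/4]
   → B = (-3/4, 61/4)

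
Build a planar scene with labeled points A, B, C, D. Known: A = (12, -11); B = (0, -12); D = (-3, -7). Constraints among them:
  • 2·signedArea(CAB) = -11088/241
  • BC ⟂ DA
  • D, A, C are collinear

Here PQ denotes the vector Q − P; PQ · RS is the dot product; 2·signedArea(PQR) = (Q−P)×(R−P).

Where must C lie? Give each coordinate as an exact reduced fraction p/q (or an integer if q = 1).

1. C_x = 252/241  [D, A, C are collinear ∩ BC ⟂ DA]
2. C_y = -1947/241  [D, A, C are collinear ∩ BC ⟂ DA]
   → C = (252/241, -1947/241)

C = (252/241, -1947/241)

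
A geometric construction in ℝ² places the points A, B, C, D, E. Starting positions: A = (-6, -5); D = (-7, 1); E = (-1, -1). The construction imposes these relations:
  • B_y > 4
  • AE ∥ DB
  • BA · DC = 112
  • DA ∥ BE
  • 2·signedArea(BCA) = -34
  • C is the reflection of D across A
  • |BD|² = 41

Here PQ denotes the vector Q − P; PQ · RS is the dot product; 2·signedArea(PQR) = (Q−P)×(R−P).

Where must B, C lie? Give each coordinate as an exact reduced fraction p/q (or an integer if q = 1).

B = (-2, 5)
C = (-5, -11)

1. B_x = -2  [DA ∥ BE ∩ AE ∥ DB]
2. B_y = 5  [DA ∥ BE ∩ AE ∥ DB]
   → B = (-2, 5)
3. C_x = -5  [C is the reflection of D across A]
4. C_y = -11  [C is the reflection of D across A]
   → C = (-5, -11)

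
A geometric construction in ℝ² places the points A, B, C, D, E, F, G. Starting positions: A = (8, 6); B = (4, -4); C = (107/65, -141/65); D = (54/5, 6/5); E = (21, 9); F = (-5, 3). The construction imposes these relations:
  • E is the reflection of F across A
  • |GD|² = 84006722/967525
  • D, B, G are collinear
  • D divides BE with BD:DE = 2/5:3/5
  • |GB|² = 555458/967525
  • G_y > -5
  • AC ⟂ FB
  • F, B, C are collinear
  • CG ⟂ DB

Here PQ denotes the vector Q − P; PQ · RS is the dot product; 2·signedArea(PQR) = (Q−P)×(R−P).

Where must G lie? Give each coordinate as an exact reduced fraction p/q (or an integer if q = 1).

1. G_x = 50581/14885  [D, B, G are collinear ∩ CG ⟂ DB]
2. G_y = -5107/1145  [D, B, G are collinear ∩ CG ⟂ DB]
   → G = (50581/14885, -5107/1145)

G = (50581/14885, -5107/1145)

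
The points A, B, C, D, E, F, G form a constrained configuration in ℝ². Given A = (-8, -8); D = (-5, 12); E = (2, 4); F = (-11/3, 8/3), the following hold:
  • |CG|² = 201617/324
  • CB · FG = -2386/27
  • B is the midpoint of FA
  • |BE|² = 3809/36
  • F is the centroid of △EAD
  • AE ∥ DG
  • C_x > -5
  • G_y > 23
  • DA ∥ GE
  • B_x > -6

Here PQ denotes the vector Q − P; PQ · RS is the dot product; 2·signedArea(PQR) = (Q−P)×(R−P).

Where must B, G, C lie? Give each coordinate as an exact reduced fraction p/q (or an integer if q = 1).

1. B_x = -35/6  [B is the midpoint of FA]
2. B_y = -8/3  [B is the midpoint of FA]
   → B = (-35/6, -8/3)
3. G_x = 5  [DA ∥ GE ∩ AE ∥ DG]
4. G_y = 24  [DA ∥ GE ∩ AE ∥ DG]
   → G = (5, 24)
5. C_x = -79/18  [line -26/3·x + -64/3·y + -515/27 = 0 ∩ |CG|² = 201617/324]
6. C_y = 8/9  [line -26/3·x + -64/3·y + -515/27 = 0 ∩ |CG|² = 201617/324]
   → C = (-79/18, 8/9)

B = (-35/6, -8/3)
C = (-79/18, 8/9)
G = (5, 24)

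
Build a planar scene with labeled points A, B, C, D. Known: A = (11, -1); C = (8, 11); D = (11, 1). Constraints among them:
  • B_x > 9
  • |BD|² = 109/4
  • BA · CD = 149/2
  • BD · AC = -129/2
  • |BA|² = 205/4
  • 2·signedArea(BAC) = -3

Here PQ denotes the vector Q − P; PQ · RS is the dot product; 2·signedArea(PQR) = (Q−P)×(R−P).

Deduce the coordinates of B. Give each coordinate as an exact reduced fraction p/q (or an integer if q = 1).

B = (19/2, 6)

1. B_x = 19/2  [BA · CD = 149/2 ∩ BD · AC = -129/2]
2. B_y = 6  [BA · CD = 149/2 ∩ BD · AC = -129/2]
   → B = (19/2, 6)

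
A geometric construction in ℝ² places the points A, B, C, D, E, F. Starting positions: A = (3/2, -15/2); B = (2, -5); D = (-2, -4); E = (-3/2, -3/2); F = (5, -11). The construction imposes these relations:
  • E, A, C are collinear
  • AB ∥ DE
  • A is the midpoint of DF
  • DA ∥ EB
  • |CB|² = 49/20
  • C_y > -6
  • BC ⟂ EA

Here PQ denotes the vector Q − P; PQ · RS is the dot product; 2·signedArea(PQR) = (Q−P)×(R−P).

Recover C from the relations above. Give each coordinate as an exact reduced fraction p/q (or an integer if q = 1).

1. C_x = 3/5  [E, A, C are collinear ∩ BC ⟂ EA]
2. C_y = -57/10  [E, A, C are collinear ∩ BC ⟂ EA]
   → C = (3/5, -57/10)

C = (3/5, -57/10)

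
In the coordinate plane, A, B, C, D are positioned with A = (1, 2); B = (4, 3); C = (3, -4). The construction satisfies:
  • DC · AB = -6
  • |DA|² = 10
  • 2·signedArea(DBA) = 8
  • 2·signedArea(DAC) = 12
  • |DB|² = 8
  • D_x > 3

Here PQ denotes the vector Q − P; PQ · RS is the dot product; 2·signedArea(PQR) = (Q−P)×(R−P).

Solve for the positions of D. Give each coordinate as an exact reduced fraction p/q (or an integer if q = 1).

1. D_x = 18/5  [2·signedArea(DAC) = 12 ∩ 2·signedArea(DBA) = 8]
2. D_y = 1/5  [2·signedArea(DAC) = 12 ∩ 2·signedArea(DBA) = 8]
   → D = (18/5, 1/5)

D = (18/5, 1/5)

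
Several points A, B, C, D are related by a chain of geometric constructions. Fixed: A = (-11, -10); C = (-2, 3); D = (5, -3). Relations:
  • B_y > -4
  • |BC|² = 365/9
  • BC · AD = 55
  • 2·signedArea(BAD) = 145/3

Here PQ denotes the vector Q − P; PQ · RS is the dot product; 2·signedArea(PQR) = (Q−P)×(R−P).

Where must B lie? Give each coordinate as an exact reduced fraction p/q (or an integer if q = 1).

1. B_x = -8/3  [2·signedArea(BAD) = 145/3 ∩ BC · AD = 55]
2. B_y = -10/3  [2·signedArea(BAD) = 145/3 ∩ BC · AD = 55]
   → B = (-8/3, -10/3)

B = (-8/3, -10/3)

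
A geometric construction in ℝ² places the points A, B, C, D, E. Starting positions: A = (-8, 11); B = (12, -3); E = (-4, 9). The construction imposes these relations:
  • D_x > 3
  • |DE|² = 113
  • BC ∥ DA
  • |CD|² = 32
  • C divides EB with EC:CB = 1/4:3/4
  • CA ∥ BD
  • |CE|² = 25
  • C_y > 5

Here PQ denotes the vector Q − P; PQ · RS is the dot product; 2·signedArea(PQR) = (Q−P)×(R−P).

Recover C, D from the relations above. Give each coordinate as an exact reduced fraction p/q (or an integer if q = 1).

C = (0, 6)
D = (4, 2)

1. C_x = 0  [C divides EB with EC:CB = 1/4:3/4]
2. C_y = 6  [C divides EB with EC:CB = 1/4:3/4]
   → C = (0, 6)
3. D_x = 4  [BC ∥ DA ∩ CA ∥ BD]
4. D_y = 2  [BC ∥ DA ∩ CA ∥ BD]
   → D = (4, 2)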